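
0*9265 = 0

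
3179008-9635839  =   - 6456831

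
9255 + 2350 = 11605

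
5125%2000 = 1125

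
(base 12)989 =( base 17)4e7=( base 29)1j9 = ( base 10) 1401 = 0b10101111001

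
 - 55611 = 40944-96555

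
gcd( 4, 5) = 1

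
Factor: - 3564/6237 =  - 2^2*7^(-1 ) = - 4/7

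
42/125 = 42/125 =0.34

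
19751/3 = 6583 + 2/3 = 6583.67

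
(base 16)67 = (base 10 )103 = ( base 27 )3M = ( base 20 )53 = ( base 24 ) 47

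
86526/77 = 7866/7 = 1123.71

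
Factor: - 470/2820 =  - 1/6 = - 2^ ( - 1 )*3^ ( - 1 ) 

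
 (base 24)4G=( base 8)160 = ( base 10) 112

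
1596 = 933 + 663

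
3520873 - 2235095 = 1285778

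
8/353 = 8/353 = 0.02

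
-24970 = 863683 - 888653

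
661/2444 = 661/2444 = 0.27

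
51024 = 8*6378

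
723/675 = 241/225  =  1.07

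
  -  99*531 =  - 52569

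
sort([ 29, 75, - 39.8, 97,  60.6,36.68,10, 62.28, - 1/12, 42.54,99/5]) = [ - 39.8,-1/12,10,99/5, 29, 36.68,42.54,60.6, 62.28, 75,97]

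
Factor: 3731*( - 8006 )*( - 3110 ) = 92896900460 = 2^2*5^1* 7^1*13^1*41^1*311^1*4003^1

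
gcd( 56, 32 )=8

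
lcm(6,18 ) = 18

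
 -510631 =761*( - 671 ) 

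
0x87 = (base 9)160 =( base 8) 207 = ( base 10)135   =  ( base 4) 2013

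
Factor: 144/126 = 2^3* 7^ (- 1) = 8/7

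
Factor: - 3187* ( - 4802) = 2^1 * 7^4*3187^1 = 15303974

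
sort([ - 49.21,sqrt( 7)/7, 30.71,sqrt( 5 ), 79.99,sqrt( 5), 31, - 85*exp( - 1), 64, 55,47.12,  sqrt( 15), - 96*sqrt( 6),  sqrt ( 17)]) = [ - 96*sqrt(6), - 49.21, - 85*exp( - 1 ), sqrt( 7)/7,  sqrt( 5 ), sqrt( 5), sqrt(15),sqrt(17),  30.71, 31,  47.12,55,64, 79.99 ] 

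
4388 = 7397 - 3009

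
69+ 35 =104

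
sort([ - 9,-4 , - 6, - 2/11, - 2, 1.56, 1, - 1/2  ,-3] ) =[ - 9, - 6, - 4, -3, - 2, - 1/2,-2/11,1,1.56] 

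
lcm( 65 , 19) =1235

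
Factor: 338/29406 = 1/87 = 3^( - 1)*29^ ( -1 )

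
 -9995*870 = -8695650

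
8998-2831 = 6167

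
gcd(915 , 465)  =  15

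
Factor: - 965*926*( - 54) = 2^2*3^3*5^1*193^1*463^1 =48253860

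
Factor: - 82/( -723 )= 2^1*3^( - 1)*41^1*241^( - 1)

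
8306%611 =363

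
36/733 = 36/733=0.05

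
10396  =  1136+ 9260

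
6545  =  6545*1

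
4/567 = 4/567 =0.01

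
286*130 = 37180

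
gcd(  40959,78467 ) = 1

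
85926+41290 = 127216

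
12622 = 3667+8955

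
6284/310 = 20 + 42/155  =  20.27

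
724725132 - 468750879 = 255974253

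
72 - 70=2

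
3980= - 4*(  -  995)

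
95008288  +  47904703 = 142912991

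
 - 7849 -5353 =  - 13202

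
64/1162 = 32/581 = 0.06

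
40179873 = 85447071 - 45267198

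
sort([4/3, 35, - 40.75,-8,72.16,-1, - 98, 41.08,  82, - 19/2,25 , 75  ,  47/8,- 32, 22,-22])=[ - 98 ,-40.75, - 32, - 22, - 19/2, - 8, - 1, 4/3, 47/8 , 22,25, 35, 41.08, 72.16, 75,82] 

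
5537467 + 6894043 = 12431510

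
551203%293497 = 257706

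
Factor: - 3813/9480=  - 2^( - 3 )*5^( - 1)*  31^1*41^1*79^(-1 ) = - 1271/3160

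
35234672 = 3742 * 9416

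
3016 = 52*58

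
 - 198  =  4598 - 4796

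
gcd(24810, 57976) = 2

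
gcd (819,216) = 9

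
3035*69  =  209415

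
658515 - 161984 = 496531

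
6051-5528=523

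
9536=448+9088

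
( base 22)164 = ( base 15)2b5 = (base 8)1154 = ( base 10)620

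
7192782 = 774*9293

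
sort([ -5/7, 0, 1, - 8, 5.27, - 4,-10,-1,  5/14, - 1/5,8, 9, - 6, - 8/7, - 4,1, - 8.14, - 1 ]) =[-10, - 8.14, - 8,-6, - 4, - 4 ,- 8/7, - 1 , - 1, - 5/7, - 1/5,  0, 5/14,1, 1, 5.27,8, 9]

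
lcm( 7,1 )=7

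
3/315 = 1/105= 0.01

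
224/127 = 224/127 = 1.76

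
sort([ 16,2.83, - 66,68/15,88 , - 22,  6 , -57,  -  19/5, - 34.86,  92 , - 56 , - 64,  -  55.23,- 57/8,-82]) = [ - 82,-66 ,-64, -57 , - 56, - 55.23, - 34.86,-22 , - 57/8, - 19/5,2.83 , 68/15,  6 , 16, 88, 92]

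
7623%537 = 105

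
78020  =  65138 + 12882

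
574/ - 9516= - 287/4758=- 0.06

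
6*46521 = 279126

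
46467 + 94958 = 141425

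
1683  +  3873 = 5556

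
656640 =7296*90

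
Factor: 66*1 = 2^1 * 3^1 * 11^1 = 66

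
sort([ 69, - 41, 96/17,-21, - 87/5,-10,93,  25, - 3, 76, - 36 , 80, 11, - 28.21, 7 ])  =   [-41, - 36, - 28.21, - 21,  -  87/5, - 10, - 3, 96/17, 7  ,  11, 25 , 69, 76,80,93 ]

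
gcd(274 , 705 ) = 1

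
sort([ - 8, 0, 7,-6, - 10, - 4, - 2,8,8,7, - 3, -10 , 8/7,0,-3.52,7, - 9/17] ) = [ - 10, - 10, - 8,-6, - 4, - 3.52  ,  -  3, - 2 , - 9/17,0, 0,8/7, 7,7,7,8,8]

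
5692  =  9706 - 4014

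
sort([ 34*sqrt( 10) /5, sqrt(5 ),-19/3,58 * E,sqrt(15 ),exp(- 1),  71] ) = [-19/3,exp( - 1 ), sqrt(5), sqrt(15), 34*sqrt(10) /5, 71, 58 * E ] 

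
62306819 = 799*77981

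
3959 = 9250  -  5291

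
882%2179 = 882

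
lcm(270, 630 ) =1890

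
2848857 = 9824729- 6975872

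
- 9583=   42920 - 52503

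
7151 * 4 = 28604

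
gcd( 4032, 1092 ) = 84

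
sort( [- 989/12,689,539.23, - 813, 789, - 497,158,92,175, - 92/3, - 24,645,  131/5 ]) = [ - 813, - 497, - 989/12, - 92/3,-24,131/5, 92,158,175,539.23, 645, 689,789]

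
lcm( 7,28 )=28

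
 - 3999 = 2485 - 6484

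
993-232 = 761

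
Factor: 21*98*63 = 129654 = 2^1*3^3 * 7^4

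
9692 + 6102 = 15794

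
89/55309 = 89/55309  =  0.00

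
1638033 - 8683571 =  - 7045538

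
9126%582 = 396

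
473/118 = 473/118 = 4.01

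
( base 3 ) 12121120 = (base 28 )564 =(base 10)4092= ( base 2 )111111111100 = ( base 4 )333330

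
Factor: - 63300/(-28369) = 2^2*3^1 *5^2*11^(-1 ) * 211^1*2579^( - 1)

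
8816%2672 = 800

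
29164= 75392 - 46228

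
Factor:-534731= - 29^1*18439^1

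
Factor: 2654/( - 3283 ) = -2^1*7^( - 2)*67^ (- 1 )*1327^1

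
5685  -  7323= - 1638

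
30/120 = 1/4 = 0.25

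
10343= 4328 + 6015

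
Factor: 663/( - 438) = -221/146 =- 2^(- 1)* 13^1*17^1*73^ ( - 1) 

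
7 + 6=13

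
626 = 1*626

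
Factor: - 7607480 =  - 2^3* 5^1*23^1 * 8269^1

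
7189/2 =7189/2 = 3594.50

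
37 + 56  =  93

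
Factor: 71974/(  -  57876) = - 2^( - 1)*3^( - 1 )*13^( - 1)*97^1 = - 97/78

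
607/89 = 607/89 = 6.82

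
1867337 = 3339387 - 1472050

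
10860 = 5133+5727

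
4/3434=2/1717  =  0.00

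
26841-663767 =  -636926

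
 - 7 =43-50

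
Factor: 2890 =2^1 * 5^1 * 17^2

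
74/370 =1/5 = 0.20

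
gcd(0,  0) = 0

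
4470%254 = 152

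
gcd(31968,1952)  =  32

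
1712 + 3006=4718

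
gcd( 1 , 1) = 1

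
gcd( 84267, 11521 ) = 1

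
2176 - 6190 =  - 4014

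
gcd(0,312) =312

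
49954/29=49954/29= 1722.55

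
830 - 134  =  696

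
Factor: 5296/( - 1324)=  -  2^2 = - 4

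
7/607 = 7/607 = 0.01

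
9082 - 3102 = 5980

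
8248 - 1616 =6632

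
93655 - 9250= 84405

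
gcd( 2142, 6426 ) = 2142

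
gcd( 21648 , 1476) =492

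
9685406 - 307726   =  9377680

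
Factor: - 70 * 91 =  - 2^1 * 5^1*7^2*13^1 = - 6370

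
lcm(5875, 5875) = 5875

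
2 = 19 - 17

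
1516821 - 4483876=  - 2967055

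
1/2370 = 1/2370 = 0.00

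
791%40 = 31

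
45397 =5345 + 40052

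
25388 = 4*6347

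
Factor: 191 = 191^1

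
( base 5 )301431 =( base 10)9616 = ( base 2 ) 10010110010000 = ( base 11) 7252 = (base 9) 14164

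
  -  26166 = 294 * ( - 89)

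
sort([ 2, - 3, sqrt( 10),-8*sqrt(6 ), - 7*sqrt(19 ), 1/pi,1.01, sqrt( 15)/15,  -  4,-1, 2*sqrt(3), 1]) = [ - 7 * sqrt(19)  , - 8*sqrt(6) , -4, - 3,  -  1, sqrt( 15)/15, 1/pi, 1, 1.01,2, sqrt(10),2*sqrt(3)]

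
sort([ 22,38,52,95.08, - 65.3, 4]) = [ - 65.3, 4, 22,38, 52, 95.08]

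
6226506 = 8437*738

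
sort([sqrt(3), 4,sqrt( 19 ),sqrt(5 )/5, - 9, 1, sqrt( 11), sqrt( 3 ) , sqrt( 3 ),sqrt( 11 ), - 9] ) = [ - 9, - 9,sqrt( 5) /5,1,sqrt (3),sqrt( 3),sqrt (3),sqrt( 11),sqrt( 11 ), 4,sqrt(19) ]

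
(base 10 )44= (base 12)38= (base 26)1I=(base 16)2C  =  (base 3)1122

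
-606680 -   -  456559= - 150121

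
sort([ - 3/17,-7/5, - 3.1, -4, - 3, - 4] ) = [ - 4, - 4, - 3.1,-3 , - 7/5, - 3/17]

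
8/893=8/893  =  0.01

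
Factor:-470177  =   - 29^1*31^1*523^1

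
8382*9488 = 79528416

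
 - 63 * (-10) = 630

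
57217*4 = 228868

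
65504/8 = 8188 = 8188.00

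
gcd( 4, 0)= 4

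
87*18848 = 1639776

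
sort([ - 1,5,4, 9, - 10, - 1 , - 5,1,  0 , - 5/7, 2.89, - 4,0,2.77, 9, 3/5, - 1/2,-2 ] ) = [-10, - 5, - 4, - 2, - 1, - 1,-5/7,-1/2,0,0, 3/5 , 1, 2.77,  2.89,4, 5,9,9 ] 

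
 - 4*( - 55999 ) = 223996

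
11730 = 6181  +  5549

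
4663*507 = 2364141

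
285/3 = 95 = 95.00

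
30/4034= 15/2017 =0.01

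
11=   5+6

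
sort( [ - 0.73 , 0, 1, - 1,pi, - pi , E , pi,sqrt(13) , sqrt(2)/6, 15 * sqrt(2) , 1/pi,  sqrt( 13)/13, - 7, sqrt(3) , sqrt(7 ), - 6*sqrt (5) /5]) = [ - 7, - pi, - 6*sqrt( 5)/5, - 1, - 0.73,0,sqrt(2 )/6, sqrt( 13)/13,1/pi,1, sqrt(3 ),  sqrt(7),E, pi, pi, sqrt(13), 15*sqrt(2)] 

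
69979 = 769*91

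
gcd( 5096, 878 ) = 2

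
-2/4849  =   - 1 + 4847/4849 = -0.00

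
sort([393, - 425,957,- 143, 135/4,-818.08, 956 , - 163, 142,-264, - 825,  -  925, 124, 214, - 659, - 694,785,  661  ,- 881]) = [ - 925,-881, - 825,- 818.08,-694, - 659, - 425,-264 ,- 163,-143, 135/4, 124,  142,214 , 393,661, 785, 956, 957] 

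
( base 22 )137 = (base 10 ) 557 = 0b1000101101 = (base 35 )FW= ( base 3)202122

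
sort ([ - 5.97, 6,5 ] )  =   [ - 5.97,  5, 6]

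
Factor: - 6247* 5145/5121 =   -  3^( - 1) * 5^1*7^3*569^ ( - 1)*6247^1= - 10713605/1707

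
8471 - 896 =7575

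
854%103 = 30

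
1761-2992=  - 1231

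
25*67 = 1675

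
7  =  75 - 68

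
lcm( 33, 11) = 33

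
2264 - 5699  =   - 3435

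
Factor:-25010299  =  -25010299^1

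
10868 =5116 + 5752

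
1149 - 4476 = - 3327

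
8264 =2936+5328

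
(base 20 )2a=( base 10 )50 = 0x32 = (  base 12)42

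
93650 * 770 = 72110500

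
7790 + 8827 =16617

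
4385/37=4385/37=118.51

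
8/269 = 8/269=0.03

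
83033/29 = 2863 + 6/29 = 2863.21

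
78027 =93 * 839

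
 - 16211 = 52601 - 68812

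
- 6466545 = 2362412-8828957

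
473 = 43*11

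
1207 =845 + 362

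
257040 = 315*816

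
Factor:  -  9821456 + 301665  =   - 1579^1*6029^1 = -9519791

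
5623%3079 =2544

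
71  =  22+49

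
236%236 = 0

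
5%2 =1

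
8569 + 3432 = 12001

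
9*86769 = 780921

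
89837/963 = 93  +  278/963 = 93.29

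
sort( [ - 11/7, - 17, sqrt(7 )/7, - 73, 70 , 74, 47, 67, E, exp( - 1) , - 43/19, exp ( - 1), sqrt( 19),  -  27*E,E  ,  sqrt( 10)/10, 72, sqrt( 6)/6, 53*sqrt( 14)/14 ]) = [ - 27*E,-73, -17,-43/19, - 11/7,sqrt( 10 ) /10, exp( - 1), exp( - 1), sqrt (7) /7, sqrt ( 6) /6, E,E, sqrt(19), 53*sqrt(14) /14 , 47, 67,70 , 72,74] 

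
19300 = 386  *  50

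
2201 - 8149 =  - 5948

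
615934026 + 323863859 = 939797885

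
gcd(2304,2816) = 256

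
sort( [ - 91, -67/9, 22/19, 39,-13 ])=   [  -  91, - 13, - 67/9, 22/19, 39]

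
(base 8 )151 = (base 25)45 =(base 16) 69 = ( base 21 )50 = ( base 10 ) 105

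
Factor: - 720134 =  - 2^1 *47^2*163^1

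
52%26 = 0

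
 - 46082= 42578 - 88660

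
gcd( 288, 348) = 12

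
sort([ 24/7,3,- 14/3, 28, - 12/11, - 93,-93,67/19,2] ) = [-93, - 93, - 14/3,  -  12/11, 2,3,24/7, 67/19,28]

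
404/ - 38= - 202/19 =- 10.63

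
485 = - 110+595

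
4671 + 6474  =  11145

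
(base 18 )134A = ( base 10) 6886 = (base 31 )754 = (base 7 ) 26035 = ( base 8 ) 15346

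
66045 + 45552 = 111597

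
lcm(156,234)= 468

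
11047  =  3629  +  7418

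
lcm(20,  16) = 80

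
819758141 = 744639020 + 75119121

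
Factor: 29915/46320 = 31/48 = 2^(-4) * 3^(-1 )* 31^1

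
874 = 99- - 775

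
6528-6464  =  64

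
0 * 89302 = 0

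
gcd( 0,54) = 54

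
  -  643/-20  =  32 + 3/20 = 32.15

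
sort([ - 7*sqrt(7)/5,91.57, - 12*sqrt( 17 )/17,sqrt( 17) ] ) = [ -7*sqrt( 7) /5, - 12*sqrt( 17)/17,sqrt( 17 ), 91.57]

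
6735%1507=707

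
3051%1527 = 1524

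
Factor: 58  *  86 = 2^2*29^1*43^1 = 4988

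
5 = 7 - 2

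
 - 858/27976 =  - 1  +  1043/1076 = -0.03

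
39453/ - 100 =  - 395 + 47/100 = -394.53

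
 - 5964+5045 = - 919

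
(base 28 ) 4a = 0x7A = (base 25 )4M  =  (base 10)122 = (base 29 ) 46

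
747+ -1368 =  - 621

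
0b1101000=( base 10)104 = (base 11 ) 95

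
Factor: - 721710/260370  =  -3^6*263^ (  -  1 ) = -729/263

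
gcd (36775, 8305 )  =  5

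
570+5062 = 5632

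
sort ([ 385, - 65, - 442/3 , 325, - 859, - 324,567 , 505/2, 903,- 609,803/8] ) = [ -859, -609, - 324,-442/3, - 65,803/8, 505/2 , 325,385,567 , 903 ]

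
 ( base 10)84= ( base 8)124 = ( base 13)66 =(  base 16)54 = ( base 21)40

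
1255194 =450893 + 804301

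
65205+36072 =101277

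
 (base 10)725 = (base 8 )1325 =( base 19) 203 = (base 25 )140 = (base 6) 3205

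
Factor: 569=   569^1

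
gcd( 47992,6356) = 28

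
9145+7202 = 16347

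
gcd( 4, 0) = 4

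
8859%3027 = 2805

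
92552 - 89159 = 3393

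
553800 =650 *852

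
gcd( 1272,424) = 424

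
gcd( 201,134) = 67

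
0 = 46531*0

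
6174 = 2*3087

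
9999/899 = 11 + 110/899 = 11.12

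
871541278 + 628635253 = 1500176531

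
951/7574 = 951/7574 =0.13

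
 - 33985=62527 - 96512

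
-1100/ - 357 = 3 + 29/357 = 3.08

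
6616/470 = 3308/235 = 14.08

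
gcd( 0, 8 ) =8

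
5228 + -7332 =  -2104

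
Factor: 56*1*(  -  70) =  - 2^4 * 5^1 * 7^2 = - 3920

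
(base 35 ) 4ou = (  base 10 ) 5770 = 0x168a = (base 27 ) 7OJ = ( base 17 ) 12G7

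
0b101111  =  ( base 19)29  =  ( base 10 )47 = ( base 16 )2f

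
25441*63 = 1602783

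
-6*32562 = -195372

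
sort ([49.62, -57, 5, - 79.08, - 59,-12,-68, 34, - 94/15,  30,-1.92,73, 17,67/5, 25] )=[- 79.08, - 68,-59,-57,-12, - 94/15, - 1.92, 5, 67/5, 17, 25, 30, 34, 49.62,73 ] 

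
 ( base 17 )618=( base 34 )1HP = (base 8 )3337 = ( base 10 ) 1759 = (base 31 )1pn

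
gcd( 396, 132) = 132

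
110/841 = 110/841 = 0.13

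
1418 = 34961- 33543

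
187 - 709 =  - 522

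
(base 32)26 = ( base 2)1000110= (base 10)70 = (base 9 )77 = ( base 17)42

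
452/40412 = 113/10103 = 0.01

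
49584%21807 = 5970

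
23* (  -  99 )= - 2277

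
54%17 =3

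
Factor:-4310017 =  - 19^1*226843^1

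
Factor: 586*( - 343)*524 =  -  2^3*7^3*131^1*293^1=- 105322952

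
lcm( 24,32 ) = 96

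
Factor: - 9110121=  - 3^1 * 337^1 * 9011^1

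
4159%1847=465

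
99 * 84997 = 8414703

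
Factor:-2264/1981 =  - 2^3*7^( - 1) = -8/7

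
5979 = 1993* 3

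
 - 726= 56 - 782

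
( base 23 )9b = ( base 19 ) B9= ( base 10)218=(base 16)DA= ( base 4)3122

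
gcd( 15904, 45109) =1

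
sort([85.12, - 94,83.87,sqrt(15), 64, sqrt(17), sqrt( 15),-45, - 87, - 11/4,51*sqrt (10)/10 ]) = [-94, - 87, - 45,  -  11/4,sqrt(15),sqrt( 15) , sqrt( 17) , 51*sqrt(10 )/10, 64 , 83.87,85.12] 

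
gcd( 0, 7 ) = 7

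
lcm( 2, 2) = 2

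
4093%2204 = 1889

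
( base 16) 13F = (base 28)bb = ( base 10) 319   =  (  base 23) dk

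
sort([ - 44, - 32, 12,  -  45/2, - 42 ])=[ - 44, - 42, - 32 ,-45/2, 12 ] 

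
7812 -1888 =5924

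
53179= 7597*7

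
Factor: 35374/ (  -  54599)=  - 2^1*23^1*71^( - 1)= -46/71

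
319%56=39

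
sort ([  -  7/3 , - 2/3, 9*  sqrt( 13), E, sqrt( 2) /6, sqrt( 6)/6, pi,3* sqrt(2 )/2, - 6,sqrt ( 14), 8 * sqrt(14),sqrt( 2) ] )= [ - 6,-7/3, - 2/3 , sqrt( 2 ) /6,sqrt(6)/6,sqrt( 2),  3 * sqrt( 2 )/2,E, pi , sqrt(14 ), 8 * sqrt( 14), 9* sqrt(13)]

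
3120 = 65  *48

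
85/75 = 1 + 2/15 = 1.13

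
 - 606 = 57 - 663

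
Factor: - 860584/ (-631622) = 430292/315811 = 2^2*97^1*1109^1*315811^ ( - 1 )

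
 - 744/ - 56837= 744/56837=0.01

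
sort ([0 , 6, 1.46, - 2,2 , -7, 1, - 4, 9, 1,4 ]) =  [-7, - 4, - 2,0,1,  1,1.46,  2,4, 6,9 ] 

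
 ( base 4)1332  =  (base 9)150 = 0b1111110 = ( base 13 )99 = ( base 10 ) 126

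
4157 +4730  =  8887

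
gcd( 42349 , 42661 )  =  1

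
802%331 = 140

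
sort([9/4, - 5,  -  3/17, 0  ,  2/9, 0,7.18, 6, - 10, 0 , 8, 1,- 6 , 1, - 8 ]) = [ - 10,  -  8, - 6,-5,  -  3/17 , 0, 0,0, 2/9 , 1,1,9/4, 6, 7.18,8]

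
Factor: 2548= 2^2*7^2*13^1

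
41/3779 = 41/3779 = 0.01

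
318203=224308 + 93895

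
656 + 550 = 1206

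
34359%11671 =11017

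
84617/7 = 12088  +  1/7  =  12088.14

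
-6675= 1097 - 7772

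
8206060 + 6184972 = 14391032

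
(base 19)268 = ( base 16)34C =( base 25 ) 18j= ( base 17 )2FB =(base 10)844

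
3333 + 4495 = 7828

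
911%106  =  63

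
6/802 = 3/401  =  0.01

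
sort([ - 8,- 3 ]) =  [ -8, - 3 ]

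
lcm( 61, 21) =1281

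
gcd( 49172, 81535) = 1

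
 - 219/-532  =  219/532 = 0.41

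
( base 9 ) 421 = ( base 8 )527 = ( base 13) 205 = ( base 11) 292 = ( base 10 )343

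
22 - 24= - 2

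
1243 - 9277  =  -8034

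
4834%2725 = 2109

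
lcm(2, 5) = 10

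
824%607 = 217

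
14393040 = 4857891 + 9535149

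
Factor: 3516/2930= 6/5=   2^1 * 3^1 * 5^( - 1 )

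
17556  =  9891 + 7665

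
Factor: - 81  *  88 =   -  2^3*3^4*11^1  =  - 7128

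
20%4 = 0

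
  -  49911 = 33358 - 83269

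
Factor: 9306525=3^1*5^2*124087^1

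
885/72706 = 885/72706= 0.01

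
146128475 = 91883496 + 54244979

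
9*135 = 1215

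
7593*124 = 941532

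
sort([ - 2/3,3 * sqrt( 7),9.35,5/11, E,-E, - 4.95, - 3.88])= [ - 4.95, - 3.88,-E , - 2/3,5/11,  E,3 * sqrt(7),9.35]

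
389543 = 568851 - 179308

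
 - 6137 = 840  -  6977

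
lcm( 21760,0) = 0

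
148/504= 37/126= 0.29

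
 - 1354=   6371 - 7725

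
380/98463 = 380/98463 =0.00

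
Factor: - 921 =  - 3^1*307^1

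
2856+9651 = 12507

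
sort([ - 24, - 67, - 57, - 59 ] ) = [- 67 , - 59, - 57,-24] 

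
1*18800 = 18800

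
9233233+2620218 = 11853451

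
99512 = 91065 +8447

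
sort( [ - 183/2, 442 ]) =[  -  183/2,442]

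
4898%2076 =746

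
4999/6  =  4999/6=833.17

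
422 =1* 422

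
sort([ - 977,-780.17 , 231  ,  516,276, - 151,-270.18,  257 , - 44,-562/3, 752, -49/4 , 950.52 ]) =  [-977, - 780.17,- 270.18, -562/3,  -  151, - 44 , - 49/4,231,  257, 276,516,752, 950.52 ] 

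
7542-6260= 1282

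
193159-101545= 91614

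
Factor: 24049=24049^1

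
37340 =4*9335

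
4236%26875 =4236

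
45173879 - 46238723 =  - 1064844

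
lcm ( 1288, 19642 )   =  78568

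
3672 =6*612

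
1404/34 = 702/17 = 41.29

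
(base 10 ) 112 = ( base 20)5c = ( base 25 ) 4c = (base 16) 70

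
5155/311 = 16 + 179/311 =16.58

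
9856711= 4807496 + 5049215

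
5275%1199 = 479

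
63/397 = 63/397 = 0.16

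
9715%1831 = 560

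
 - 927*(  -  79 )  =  73233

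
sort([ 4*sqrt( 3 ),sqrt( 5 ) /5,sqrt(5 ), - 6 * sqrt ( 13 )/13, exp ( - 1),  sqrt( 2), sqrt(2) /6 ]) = [-6*sqrt(13)/13, sqrt( 2 ) /6, exp( - 1),sqrt( 5 ) /5, sqrt( 2 ),sqrt( 5), 4*sqrt( 3) ]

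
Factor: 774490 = 2^1 * 5^1 * 41^1 * 1889^1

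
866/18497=866/18497= 0.05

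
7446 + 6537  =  13983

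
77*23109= 1779393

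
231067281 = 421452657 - 190385376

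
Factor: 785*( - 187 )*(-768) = 112738560 = 2^8*3^1*5^1*11^1*17^1*157^1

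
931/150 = 6 + 31/150 = 6.21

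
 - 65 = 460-525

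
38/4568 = 19/2284 = 0.01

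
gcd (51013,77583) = 1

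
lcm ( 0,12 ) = 0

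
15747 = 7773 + 7974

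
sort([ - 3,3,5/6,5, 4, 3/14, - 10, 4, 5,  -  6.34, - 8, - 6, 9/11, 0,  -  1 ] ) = [ - 10, - 8 ,-6.34, - 6, - 3, - 1, 0,3/14, 9/11, 5/6, 3,  4,4,5, 5]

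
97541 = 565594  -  468053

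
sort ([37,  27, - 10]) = [ - 10, 27, 37]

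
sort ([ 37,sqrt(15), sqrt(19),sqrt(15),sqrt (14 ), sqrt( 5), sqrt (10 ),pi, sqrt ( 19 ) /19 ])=[ sqrt( 19) /19, sqrt(5), pi, sqrt (10 ) , sqrt( 14 ), sqrt( 15 ), sqrt (15 ),sqrt (19 ),  37]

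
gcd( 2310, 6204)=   66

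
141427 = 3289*43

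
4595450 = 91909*50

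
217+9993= 10210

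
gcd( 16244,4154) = 62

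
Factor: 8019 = 3^6*11^1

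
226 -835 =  - 609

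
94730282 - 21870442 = 72859840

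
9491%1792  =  531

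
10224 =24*426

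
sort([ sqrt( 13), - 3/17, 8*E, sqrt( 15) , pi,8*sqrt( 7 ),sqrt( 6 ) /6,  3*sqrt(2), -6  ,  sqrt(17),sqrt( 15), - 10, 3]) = [ - 10, - 6,-3/17, sqrt ( 6 )/6, 3, pi, sqrt( 13),sqrt(15), sqrt(15), sqrt( 17 ), 3*sqrt( 2),8*sqrt( 7 ) , 8*E]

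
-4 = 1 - 5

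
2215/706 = 2215/706 = 3.14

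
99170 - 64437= 34733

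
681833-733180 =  -51347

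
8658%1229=55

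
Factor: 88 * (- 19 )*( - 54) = 2^4*3^3*11^1*19^1 = 90288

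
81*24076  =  1950156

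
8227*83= 682841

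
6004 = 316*19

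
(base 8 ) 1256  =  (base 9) 842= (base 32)le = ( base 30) mq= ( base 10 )686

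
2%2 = 0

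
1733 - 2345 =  - 612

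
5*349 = 1745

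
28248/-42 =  - 673  +  3/7 = -672.57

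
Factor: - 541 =-541^1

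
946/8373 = 946/8373 = 0.11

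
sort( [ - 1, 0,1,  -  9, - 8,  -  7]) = [ - 9, - 8, - 7,-1,0,1]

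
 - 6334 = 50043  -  56377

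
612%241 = 130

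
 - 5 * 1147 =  - 5735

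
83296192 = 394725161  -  311428969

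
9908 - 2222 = 7686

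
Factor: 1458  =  2^1*3^6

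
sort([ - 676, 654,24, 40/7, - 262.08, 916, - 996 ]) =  [ - 996, - 676  , -262.08,40/7, 24,654, 916 ]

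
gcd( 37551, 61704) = 3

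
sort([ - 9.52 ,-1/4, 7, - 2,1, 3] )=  [-9.52, -2,-1/4,1,3,7] 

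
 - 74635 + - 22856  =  -97491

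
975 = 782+193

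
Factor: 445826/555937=2^1*157^( - 1) * 3541^ ( - 1 )*222913^1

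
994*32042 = 31849748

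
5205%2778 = 2427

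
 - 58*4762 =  - 276196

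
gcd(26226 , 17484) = 8742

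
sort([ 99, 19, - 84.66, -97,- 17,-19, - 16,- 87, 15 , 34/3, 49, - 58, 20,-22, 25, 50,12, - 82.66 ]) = [-97, - 87, - 84.66, - 82.66,-58, - 22, - 19, -17, - 16, 34/3,12, 15, 19,  20, 25, 49 , 50  ,  99]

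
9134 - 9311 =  - 177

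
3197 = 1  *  3197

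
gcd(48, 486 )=6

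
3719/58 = 64 + 7/58=64.12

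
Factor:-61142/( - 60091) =2^1*19^1*1609^1*60091^( - 1)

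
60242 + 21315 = 81557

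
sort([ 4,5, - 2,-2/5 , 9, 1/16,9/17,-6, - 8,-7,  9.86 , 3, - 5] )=[ - 8,  -  7 ,-6 ,  -  5, - 2, - 2/5,1/16, 9/17 , 3, 4,5 , 9 , 9.86] 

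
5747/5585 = 5747/5585 = 1.03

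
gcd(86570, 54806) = 2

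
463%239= 224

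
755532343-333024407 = 422507936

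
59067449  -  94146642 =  - 35079193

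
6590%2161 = 107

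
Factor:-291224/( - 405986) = 2^2  *  7^(-1 ) *47^( - 1 )*59^1 = 236/329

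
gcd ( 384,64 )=64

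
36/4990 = 18/2495 =0.01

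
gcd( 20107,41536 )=1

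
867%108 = 3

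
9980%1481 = 1094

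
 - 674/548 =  - 2 + 211/274  =  -1.23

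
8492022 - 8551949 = -59927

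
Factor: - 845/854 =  - 2^ (-1 )*5^1*7^(-1 )*  13^2*61^(-1)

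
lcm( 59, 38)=2242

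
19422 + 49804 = 69226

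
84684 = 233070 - 148386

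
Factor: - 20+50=2^1 * 3^1*5^1 =30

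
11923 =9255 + 2668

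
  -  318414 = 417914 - 736328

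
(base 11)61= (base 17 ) 3g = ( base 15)47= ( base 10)67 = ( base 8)103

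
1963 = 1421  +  542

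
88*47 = 4136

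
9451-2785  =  6666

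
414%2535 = 414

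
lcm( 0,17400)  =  0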